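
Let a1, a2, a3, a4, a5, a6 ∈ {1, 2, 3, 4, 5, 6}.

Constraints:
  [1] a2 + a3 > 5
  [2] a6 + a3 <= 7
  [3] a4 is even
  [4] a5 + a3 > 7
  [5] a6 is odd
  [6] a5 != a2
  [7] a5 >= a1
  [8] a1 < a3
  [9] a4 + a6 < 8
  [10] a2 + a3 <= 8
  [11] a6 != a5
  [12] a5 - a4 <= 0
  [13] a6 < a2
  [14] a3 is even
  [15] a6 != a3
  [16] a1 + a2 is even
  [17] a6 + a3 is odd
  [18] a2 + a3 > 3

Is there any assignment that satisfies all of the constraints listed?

Satisfiable

The assignment a1 = 2, a2 = 2, a3 = 4, a4 = 6, a5 = 4, a6 = 1 works:
  constraint 1 holds since a2 + a3 = 6.
  constraint 2 holds since a6 + a3 = 5.
The rest check out directly.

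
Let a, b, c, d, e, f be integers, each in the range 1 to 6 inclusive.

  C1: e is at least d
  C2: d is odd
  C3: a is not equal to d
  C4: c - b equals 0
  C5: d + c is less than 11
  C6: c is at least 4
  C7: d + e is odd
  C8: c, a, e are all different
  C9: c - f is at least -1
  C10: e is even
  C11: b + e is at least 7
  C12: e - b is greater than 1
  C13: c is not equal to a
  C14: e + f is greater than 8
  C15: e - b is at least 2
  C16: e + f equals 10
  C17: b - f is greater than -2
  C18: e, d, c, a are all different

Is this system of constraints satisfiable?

One satisfying assignment is a = 1, b = 4, c = 4, d = 5, e = 6, f = 4.
For the less obvious constraints — constraint 4: c - b = 0; constraint 5: d + c = 9; constraint 9: c - f = 0 — and the others hold by inspection.

Satisfiable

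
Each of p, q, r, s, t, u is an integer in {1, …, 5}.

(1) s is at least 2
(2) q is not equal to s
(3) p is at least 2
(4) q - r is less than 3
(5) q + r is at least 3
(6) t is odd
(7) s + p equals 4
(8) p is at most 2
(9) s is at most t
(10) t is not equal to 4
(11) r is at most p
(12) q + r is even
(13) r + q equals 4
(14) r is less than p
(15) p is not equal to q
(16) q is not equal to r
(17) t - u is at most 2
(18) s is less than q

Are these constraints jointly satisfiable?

One satisfying assignment is p = 2, q = 3, r = 1, s = 2, t = 5, u = 3.
For the less obvious constraints — constraint 4: q - r = 2; constraint 5: q + r = 4; constraint 7: s + p = 4 — and the others hold by inspection.

Satisfiable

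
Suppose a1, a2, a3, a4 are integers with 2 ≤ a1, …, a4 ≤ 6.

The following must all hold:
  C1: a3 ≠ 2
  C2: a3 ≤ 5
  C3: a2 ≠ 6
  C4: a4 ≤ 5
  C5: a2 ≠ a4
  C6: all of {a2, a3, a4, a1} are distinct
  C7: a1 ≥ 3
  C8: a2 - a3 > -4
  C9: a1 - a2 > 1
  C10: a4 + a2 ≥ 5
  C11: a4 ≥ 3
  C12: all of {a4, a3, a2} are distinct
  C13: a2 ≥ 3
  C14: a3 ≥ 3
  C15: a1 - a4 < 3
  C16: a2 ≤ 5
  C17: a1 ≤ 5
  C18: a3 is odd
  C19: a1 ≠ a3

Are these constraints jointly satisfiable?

Constraints 2, 4, 7, 11, 13, 14, 16, and 17 confine each of a2, a3, a4, a1 to the 3 values {3, …, 5}.
Constraint 6 requires all 4 of them to be distinct, but only 3 values are available — impossible by the pigeonhole principle.

Unsatisfiable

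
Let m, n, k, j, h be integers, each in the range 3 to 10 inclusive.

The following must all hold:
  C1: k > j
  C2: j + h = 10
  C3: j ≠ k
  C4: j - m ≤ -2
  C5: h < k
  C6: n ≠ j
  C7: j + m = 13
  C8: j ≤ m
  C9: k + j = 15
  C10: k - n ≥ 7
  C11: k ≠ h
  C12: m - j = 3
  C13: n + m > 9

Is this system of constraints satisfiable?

Setting (m, n, k, j, h) = (8, 3, 10, 5, 5) satisfies everything: constraint 2: j + h = 10; constraint 4: j - m = -3, and the others follow.

Satisfiable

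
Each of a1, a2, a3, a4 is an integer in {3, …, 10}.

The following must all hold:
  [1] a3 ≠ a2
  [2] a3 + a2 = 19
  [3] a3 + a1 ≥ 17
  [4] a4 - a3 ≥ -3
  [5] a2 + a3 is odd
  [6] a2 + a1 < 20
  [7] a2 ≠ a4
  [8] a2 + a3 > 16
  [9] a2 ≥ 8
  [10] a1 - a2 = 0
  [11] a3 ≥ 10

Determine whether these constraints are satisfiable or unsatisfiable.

Take a1 = 9, a2 = 9, a3 = 10, a4 = 10. Then constraint 2: a3 + a2 = 19; constraint 3: a3 + a1 = 19, and every other listed constraint is also met.

Satisfiable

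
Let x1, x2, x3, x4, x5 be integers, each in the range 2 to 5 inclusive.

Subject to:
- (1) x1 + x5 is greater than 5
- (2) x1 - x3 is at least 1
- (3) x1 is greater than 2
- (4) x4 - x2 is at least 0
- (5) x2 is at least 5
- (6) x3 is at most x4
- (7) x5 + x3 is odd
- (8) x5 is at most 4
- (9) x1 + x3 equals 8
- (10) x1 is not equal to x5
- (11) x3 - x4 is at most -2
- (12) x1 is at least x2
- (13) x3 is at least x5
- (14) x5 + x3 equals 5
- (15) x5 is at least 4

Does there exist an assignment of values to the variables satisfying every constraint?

Unsatisfiable

From constraints 5 and 12: x1 ≥ x2 ≥ 5. From constraints 13 and 15: x3 ≥ x5 ≥ 4. Hence x1 + x3 ≥ 9. But constraint 9 requires x1 + x3 = 8, and 8 < 9. Contradiction.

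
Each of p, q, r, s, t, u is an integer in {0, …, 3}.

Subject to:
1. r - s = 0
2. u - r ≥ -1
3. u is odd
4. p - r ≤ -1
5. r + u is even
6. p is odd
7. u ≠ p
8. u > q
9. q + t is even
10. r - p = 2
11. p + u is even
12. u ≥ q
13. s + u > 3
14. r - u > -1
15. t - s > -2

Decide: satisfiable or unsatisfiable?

One satisfying assignment is p = 1, q = 1, r = 3, s = 3, t = 3, u = 3.
For the less obvious constraints — constraint 1: r - s = 0; constraint 2: u - r = 0 — and the others hold by inspection.

Satisfiable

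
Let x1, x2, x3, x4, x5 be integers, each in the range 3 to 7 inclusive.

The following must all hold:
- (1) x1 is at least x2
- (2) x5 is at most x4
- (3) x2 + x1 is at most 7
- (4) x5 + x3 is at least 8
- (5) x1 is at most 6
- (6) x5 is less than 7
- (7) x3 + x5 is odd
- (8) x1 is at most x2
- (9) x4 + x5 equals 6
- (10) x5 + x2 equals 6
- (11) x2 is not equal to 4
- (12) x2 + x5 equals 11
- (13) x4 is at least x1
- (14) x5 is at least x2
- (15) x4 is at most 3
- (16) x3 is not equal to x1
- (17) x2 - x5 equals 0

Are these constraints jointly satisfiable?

From constraints 1 and 5: x2 ≤ x1 ≤ 6. From constraints 2 and 15: x5 ≤ x4 ≤ 3. Hence x2 + x5 ≤ 9. But constraint 12 requires x2 + x5 = 11, and 11 > 9. Contradiction.

Unsatisfiable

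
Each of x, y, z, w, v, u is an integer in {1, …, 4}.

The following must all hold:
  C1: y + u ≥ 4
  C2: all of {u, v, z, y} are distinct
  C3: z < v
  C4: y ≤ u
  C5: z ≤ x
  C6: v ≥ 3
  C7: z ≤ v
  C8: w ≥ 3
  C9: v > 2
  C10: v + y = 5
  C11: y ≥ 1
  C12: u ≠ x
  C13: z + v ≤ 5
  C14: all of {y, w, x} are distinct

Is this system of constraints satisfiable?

Satisfiable

Try x = 3, y = 2, z = 1, w = 4, v = 3, u = 4.
Check constraint 1: y + u = 6; constraint 10: v + y = 5; constraint 13: z + v = 4. The remaining constraints are straightforward to verify.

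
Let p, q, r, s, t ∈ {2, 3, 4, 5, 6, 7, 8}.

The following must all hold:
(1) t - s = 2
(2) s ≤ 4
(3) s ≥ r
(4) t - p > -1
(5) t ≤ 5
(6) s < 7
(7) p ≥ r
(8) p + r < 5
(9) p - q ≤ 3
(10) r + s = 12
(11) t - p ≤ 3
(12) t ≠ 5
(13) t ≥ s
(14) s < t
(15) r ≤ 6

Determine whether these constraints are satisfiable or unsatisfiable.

Unsatisfiable

From constraint 15: r ≤ 6. From constraints 5 and 13: s ≤ t ≤ 5. Hence r + s ≤ 11. But constraint 10 requires r + s = 12, and 12 > 11. Contradiction.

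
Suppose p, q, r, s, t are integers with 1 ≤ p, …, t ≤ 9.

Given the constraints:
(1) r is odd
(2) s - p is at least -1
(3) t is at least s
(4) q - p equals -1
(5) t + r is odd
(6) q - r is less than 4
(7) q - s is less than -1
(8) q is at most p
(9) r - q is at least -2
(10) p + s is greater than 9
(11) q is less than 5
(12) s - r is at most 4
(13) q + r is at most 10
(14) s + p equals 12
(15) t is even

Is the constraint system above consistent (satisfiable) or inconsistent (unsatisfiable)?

One satisfying assignment is p = 5, q = 4, r = 3, s = 7, t = 8.
For the less obvious constraints — constraint 2: s - p = 2; constraint 4: q - p = -1 — and the others hold by inspection.

Satisfiable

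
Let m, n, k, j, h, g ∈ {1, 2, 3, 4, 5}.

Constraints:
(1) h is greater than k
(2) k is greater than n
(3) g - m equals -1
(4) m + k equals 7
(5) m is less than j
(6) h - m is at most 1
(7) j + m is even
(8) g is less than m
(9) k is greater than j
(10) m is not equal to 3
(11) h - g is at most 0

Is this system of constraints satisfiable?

Unsatisfiable

Constraints 1, 5, 8, 9, and 11 give k < h, h ≤ g, g < m, m < j, j < k. Chaining: k < h ≤ g < m < j < k, which forces k < k — impossible.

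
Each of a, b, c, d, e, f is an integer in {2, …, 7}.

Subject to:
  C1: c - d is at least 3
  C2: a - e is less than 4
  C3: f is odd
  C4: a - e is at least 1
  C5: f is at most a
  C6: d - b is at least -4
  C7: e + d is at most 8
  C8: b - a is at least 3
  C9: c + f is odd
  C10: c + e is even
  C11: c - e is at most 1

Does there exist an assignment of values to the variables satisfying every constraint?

Unsatisfiable

Constraints 1, 4, 6, 8, and 11 give c − d ≥ 3, d − b ≥ -4, b − a ≥ 3, a − e ≥ 1, e − c ≥ -1.
Adding all 5 inequalities: the left sides telescope to 0, and the right sides sum to 3 + (-4) + 3 + 1 + (-1) = 2. So 0 ≥ 2, which is false.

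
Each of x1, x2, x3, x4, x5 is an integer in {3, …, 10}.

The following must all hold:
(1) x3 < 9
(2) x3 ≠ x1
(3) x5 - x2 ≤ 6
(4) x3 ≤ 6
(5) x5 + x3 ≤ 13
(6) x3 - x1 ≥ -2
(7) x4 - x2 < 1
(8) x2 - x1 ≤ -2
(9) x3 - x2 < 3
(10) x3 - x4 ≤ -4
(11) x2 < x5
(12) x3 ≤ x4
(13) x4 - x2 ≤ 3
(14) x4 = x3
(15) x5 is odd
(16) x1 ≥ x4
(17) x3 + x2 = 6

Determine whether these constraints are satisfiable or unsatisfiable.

Unsatisfiable

Constraints 6, 8, 10, and 13 give x2 − x4 ≥ -3, x4 − x3 ≥ 4, x3 − x1 ≥ -2, x1 − x2 ≥ 2.
Adding all 4 inequalities: the left sides telescope to 0, and the right sides sum to (-3) + 4 + (-2) + 2 = 1. So 0 ≥ 1, which is false.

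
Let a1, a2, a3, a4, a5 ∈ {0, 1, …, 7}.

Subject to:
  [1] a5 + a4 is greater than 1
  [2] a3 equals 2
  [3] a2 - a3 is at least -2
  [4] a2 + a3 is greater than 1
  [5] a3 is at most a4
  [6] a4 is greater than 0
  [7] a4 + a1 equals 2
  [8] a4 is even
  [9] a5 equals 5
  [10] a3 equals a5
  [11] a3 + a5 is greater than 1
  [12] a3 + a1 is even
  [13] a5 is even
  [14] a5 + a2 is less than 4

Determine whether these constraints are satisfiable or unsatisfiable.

Constraint 2 fixes a3 = 2 and constraint 9 fixes a5 = 5, but constraint 10 requires a3 = a5. Since 2 ≠ 5, contradiction.

Unsatisfiable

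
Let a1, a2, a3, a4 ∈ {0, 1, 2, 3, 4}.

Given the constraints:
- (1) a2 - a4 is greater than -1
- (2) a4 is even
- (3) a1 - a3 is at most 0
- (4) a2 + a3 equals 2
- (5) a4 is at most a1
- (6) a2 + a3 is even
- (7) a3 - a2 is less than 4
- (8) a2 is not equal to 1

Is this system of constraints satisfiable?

Setting (a1, a2, a3, a4) = (0, 0, 2, 0) satisfies everything: constraint 1: a2 - a4 = 0; constraint 3: a1 - a3 = -2, and the others follow.

Satisfiable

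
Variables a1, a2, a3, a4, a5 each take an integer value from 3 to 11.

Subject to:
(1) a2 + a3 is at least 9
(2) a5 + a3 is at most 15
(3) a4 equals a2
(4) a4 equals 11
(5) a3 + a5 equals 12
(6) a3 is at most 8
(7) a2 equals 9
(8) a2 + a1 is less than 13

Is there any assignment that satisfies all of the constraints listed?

Unsatisfiable

Constraint 4 fixes a4 = 11 and constraint 7 fixes a2 = 9, but constraint 3 requires a4 = a2. Since 11 ≠ 9, contradiction.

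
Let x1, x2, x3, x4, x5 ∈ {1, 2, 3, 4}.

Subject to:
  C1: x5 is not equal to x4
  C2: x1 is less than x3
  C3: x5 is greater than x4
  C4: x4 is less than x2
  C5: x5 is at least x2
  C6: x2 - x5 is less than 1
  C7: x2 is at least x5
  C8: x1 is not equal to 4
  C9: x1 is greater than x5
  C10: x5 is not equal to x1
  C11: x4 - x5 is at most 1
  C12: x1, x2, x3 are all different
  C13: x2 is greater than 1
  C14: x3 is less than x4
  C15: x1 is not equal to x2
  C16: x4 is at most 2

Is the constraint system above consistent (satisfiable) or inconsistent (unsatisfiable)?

Constraints 2, 4, 5, 9, and 14 give x4 < x2, x2 ≤ x5, x5 < x1, x1 < x3, x3 < x4. Chaining: x4 < x2 ≤ x5 < x1 < x3 < x4, which forces x4 < x4 — impossible.

Unsatisfiable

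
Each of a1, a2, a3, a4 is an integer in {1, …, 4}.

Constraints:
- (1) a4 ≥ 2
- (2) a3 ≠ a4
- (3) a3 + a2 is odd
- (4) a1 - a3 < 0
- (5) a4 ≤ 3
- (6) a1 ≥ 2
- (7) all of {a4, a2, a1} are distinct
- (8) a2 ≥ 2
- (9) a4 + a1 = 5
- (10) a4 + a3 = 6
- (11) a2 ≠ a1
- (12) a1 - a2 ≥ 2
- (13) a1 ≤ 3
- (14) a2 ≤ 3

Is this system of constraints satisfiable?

Constraints 1, 5, 6, 8, 13, and 14 confine each of a4, a2, a1 to the 2 values {2, 3}.
Constraint 7 requires all 3 of them to be distinct, but only 2 values are available — impossible by the pigeonhole principle.

Unsatisfiable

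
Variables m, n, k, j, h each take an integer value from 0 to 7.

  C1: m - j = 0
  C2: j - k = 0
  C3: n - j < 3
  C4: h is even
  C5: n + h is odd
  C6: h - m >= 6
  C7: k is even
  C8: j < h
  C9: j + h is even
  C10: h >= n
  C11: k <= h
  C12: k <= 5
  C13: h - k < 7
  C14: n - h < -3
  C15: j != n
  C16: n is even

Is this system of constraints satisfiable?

Unsatisfiable

Constraint 16 makes n even and constraint 4 makes h even, so n + h must be even. Constraint 5 says n + h is odd — contradiction.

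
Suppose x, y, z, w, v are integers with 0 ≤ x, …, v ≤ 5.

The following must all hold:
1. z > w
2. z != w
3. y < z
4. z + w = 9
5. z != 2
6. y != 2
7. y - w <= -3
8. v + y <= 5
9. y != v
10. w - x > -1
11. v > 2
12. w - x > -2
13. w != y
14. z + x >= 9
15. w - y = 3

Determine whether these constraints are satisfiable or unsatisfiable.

Satisfiable

The assignment x = 4, y = 1, z = 5, w = 4, v = 4 works:
  constraint 4 holds since z + w = 9.
  constraint 7 holds since y - w = -3.
  constraint 8 holds since v + y = 5.
The rest check out directly.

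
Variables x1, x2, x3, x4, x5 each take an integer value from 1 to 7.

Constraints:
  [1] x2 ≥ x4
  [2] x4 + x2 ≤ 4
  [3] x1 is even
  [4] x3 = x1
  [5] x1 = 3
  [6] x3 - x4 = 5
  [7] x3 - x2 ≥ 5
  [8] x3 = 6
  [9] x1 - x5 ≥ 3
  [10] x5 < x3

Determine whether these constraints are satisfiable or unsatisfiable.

Constraint 8 fixes x3 = 6 and constraint 5 fixes x1 = 3, but constraint 4 requires x3 = x1. Since 6 ≠ 3, contradiction.

Unsatisfiable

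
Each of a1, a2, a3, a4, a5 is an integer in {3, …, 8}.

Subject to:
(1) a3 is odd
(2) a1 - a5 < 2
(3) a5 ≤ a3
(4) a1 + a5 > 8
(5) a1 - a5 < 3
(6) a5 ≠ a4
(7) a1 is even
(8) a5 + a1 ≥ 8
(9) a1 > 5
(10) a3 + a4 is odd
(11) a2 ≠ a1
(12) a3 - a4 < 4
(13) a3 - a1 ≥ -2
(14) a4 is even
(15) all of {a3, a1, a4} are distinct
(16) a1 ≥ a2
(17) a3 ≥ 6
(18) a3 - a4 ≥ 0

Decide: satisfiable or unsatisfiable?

Satisfiable

Try a1 = 6, a2 = 4, a3 = 7, a4 = 4, a5 = 5.
Check constraint 2: a1 - a5 = 1; constraint 4: a1 + a5 = 11; constraint 5: a1 - a5 = 1. The remaining constraints are straightforward to verify.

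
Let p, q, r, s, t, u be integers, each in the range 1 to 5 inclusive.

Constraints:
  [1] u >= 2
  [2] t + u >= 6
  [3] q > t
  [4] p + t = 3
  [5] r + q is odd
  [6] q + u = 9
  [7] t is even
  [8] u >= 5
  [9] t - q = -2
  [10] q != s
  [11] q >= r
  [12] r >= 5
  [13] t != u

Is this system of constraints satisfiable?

From constraints 11 and 12: q ≥ r ≥ 5. From constraint 8: u ≥ 5. Hence q + u ≥ 10. But constraint 6 requires q + u = 9, and 9 < 10. Contradiction.

Unsatisfiable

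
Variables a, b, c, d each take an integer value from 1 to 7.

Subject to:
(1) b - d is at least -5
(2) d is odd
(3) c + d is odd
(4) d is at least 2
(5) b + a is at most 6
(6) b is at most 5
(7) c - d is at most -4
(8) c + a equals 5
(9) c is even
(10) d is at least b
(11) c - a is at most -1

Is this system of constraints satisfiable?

Setting (a, b, c, d) = (3, 3, 2, 7) satisfies everything: constraint 1: b - d = -4; constraint 5: b + a = 6; constraint 7: c - d = -5, and the others follow.

Satisfiable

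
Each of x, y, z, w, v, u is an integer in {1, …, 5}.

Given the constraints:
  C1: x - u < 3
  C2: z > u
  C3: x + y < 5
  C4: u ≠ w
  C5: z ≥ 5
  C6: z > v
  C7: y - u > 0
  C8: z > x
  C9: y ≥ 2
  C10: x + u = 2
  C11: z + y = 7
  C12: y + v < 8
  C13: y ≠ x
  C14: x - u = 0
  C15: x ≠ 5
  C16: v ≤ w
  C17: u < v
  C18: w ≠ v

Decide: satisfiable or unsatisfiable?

Satisfiable

Try x = 1, y = 2, z = 5, w = 5, v = 3, u = 1.
Check constraint 1: x - u = 0; constraint 3: x + y = 3; constraint 7: y - u = 1. The remaining constraints are straightforward to verify.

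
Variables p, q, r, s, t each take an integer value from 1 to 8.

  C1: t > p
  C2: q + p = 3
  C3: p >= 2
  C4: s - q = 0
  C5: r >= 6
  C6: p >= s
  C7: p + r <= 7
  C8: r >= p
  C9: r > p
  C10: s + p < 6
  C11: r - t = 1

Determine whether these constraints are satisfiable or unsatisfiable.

From constraint 3: p ≥ 2. From constraint 5: r ≥ 6. Hence p + r ≥ 8. But constraint 7 requires p + r ≤ 7, and 7 < 8. Contradiction.

Unsatisfiable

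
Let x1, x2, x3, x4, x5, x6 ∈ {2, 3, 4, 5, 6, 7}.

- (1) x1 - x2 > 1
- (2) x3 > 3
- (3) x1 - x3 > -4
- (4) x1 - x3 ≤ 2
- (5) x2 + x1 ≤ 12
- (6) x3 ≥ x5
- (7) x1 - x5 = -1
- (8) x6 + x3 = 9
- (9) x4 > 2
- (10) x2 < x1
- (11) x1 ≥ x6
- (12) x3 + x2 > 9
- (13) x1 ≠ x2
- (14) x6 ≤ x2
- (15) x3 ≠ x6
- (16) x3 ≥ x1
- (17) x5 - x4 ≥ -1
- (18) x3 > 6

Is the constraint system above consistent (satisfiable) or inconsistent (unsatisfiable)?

Setting (x1, x2, x3, x4, x5, x6) = (6, 3, 7, 5, 7, 2) satisfies everything: constraint 1: x1 - x2 = 3; constraint 3: x1 - x3 = -1, and the others follow.

Satisfiable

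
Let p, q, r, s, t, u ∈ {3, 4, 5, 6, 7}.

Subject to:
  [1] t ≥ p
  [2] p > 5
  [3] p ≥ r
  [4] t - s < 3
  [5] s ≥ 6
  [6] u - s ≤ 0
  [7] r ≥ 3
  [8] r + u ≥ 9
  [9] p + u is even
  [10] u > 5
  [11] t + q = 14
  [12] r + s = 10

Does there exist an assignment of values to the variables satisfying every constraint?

The assignment p = 7, q = 7, r = 3, s = 7, t = 7, u = 7 works:
  constraint 4 holds since t - s = 0.
  constraint 6 holds since u - s = 0.
  constraint 8 holds since r + u = 10.
The rest check out directly.

Satisfiable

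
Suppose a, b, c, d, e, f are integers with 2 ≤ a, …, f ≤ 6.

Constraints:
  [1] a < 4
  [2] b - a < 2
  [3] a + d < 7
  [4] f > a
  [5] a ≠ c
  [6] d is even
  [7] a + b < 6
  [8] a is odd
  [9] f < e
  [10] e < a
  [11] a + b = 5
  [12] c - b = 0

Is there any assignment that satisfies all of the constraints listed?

Constraints 4, 9, and 10 give f < e, e < a, a < f. Chaining: f < e < a < f, which forces f < f — impossible.

Unsatisfiable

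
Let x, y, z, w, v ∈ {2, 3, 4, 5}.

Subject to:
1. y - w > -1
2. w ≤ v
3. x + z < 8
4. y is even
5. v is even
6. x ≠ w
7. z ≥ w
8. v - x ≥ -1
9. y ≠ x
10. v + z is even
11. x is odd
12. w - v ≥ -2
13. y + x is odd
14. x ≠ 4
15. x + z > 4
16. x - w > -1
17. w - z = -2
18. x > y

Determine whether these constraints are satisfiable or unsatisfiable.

Satisfiable

One satisfying assignment is x = 3, y = 2, z = 4, w = 2, v = 2.
For the less obvious constraints — constraint 1: y - w = 0; constraint 3: x + z = 7 — and the others hold by inspection.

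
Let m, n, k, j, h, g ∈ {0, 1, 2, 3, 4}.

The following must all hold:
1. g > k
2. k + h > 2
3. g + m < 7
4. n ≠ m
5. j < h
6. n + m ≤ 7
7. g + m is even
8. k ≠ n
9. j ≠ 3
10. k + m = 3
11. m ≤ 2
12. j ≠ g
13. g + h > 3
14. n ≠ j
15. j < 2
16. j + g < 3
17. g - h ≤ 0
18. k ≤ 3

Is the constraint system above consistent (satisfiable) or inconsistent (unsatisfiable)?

Satisfiable

Setting (m, n, k, j, h, g) = (2, 3, 1, 0, 4, 2) satisfies everything: constraint 2: k + h = 5; constraint 3: g + m = 4; constraint 6: n + m = 5, and the others follow.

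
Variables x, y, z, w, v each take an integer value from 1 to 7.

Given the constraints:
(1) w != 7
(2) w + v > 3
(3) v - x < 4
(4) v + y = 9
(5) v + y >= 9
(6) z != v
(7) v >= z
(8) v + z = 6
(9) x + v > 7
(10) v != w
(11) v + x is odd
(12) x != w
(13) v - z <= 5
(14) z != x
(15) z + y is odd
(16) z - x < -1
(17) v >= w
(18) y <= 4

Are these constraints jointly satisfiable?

Satisfiable

Setting (x, y, z, w, v) = (4, 4, 1, 1, 5) satisfies everything: constraint 2: w + v = 6; constraint 3: v - x = 1; constraint 4: v + y = 9, and the others follow.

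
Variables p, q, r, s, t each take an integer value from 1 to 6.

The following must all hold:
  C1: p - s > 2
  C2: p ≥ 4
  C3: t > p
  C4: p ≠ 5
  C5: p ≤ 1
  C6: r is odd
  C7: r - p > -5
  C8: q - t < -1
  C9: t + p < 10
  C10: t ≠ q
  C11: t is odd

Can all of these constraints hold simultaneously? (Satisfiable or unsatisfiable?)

From constraint 2: p ≥ 4. From constraint 5: p ≤ 1. But 1 < 4, so no value of p works.

Unsatisfiable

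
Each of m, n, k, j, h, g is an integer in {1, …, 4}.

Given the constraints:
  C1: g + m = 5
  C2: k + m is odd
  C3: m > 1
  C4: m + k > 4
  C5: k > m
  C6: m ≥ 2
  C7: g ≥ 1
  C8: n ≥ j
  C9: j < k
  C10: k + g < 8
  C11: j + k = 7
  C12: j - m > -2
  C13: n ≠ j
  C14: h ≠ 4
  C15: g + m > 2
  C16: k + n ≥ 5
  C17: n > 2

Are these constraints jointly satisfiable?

Take m = 3, n = 4, k = 4, j = 3, h = 3, g = 2. Then constraint 1: g + m = 5; constraint 4: m + k = 7; constraint 10: k + g = 6, and every other listed constraint is also met.

Satisfiable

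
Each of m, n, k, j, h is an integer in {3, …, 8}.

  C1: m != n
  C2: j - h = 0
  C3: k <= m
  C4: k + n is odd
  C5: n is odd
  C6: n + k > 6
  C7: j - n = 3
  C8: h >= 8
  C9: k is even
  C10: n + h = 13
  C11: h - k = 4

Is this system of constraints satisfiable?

Setting (m, n, k, j, h) = (8, 5, 4, 8, 8) satisfies everything: constraint 2: j - h = 0; constraint 6: n + k = 9, and the others follow.

Satisfiable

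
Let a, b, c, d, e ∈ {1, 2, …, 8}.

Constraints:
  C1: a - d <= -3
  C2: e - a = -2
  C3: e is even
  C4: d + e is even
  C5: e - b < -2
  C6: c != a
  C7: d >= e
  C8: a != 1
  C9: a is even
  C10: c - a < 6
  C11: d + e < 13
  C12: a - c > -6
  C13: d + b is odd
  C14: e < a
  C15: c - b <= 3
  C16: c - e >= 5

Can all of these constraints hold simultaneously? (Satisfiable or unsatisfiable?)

Satisfiable

Try a = 4, b = 5, c = 7, d = 8, e = 2.
Check constraint 1: a - d = -4; constraint 2: e - a = -2. The remaining constraints are straightforward to verify.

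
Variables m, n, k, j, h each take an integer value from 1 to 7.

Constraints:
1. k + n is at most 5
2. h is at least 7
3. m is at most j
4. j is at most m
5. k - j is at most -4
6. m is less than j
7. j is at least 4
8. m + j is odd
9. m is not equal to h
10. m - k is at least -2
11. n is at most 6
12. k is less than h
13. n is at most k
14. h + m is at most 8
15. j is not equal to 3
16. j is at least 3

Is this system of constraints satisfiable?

From constraint 2: h ≥ 7. From constraints 4 and 16: m ≥ j ≥ 3. Hence h + m ≥ 10. But constraint 14 requires h + m ≤ 8, and 8 < 10. Contradiction.

Unsatisfiable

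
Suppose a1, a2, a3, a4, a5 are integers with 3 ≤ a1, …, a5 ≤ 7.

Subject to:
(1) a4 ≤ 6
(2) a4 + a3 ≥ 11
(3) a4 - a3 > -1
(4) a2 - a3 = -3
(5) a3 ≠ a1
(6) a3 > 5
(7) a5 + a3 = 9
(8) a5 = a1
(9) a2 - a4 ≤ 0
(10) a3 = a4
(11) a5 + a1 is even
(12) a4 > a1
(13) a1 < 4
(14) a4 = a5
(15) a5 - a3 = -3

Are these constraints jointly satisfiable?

Unsatisfiable

From constraints 8, 10, and 14, a3 = a4 = a5 = a1, so a3 = a1. But constraint 5 says a3 ≠ a1. Contradiction.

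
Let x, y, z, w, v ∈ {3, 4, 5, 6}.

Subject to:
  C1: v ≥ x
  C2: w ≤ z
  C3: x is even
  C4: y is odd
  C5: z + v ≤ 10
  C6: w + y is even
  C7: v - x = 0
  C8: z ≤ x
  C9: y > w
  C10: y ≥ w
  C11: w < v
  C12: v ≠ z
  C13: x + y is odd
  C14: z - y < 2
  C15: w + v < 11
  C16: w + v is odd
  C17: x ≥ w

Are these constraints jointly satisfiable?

Satisfiable

One satisfying assignment is x = 6, y = 5, z = 4, w = 3, v = 6.
For the less obvious constraints — constraint 5: z + v = 10; constraint 7: v - x = 0; constraint 14: z - y = -1 — and the others hold by inspection.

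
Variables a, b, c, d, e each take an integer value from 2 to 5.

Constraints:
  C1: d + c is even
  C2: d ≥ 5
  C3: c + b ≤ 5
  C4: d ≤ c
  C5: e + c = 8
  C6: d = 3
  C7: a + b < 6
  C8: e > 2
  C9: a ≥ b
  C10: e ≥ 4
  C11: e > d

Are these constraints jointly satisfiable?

From constraint 10: e ≥ 4. From constraints 2 and 4: c ≥ d ≥ 5. Hence e + c ≥ 9. But constraint 5 requires e + c = 8, and 8 < 9. Contradiction.

Unsatisfiable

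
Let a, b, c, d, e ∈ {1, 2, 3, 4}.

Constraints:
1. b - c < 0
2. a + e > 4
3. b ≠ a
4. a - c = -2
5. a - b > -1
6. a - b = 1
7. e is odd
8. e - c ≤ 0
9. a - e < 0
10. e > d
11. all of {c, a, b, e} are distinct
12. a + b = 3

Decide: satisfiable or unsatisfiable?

Take a = 2, b = 1, c = 4, d = 2, e = 3. Then constraint 1: b - c = -3; constraint 2: a + e = 5; constraint 4: a - c = -2, and every other listed constraint is also met.

Satisfiable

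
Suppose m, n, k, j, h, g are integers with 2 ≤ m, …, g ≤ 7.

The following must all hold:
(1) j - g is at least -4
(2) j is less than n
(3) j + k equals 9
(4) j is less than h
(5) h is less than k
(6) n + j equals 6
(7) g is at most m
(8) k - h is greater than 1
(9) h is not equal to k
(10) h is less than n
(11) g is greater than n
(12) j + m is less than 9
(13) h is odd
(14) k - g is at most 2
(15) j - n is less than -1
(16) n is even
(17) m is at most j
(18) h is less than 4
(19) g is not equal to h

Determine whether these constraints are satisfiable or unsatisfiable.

Constraints 4, 7, 10, 11, and 17 give m ≤ j, j < h, h < n, n < g, g ≤ m. Chaining: m ≤ j < h < n < g ≤ m, which forces m < m — impossible.

Unsatisfiable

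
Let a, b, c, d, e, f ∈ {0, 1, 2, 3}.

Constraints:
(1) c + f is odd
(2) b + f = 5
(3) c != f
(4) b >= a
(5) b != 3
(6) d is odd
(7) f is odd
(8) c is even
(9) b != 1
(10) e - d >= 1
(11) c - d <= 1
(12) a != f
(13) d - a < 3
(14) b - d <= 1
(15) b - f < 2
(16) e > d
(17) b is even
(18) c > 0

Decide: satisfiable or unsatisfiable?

The assignment a = 0, b = 2, c = 2, d = 1, e = 3, f = 3 works:
  constraint 2 holds since b + f = 5.
  constraint 10 holds since e - d = 2.
The rest check out directly.

Satisfiable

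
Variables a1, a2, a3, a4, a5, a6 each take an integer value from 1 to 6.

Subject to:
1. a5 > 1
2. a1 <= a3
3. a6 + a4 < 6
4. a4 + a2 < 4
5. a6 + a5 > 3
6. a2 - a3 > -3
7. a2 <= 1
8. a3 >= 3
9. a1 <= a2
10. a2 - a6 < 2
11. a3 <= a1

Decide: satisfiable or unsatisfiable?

From constraints 8 and 11: a1 ≥ a3 and a3 ≥ 3, so a1 ≥ 3. From constraints 7 and 9: a1 ≤ a2 and a2 ≤ 1, so a1 ≤ 1. But 1 < 3, so no value of a1 works.

Unsatisfiable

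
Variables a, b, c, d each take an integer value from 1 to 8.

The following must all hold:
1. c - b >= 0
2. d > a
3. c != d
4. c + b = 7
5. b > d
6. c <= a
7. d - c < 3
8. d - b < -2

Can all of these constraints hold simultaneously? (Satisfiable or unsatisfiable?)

Constraints 1, 2, 5, and 6 give b ≤ c, c ≤ a, a < d, d < b. Chaining: b ≤ c ≤ a < d < b, which forces b < b — impossible.

Unsatisfiable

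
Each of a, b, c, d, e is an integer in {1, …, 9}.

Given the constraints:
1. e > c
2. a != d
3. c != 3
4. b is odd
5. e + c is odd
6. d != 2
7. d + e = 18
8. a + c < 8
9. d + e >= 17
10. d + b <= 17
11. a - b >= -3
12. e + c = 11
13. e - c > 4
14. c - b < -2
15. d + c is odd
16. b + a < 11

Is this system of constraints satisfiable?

The assignment a = 3, b = 5, c = 2, d = 9, e = 9 works:
  constraint 7 holds since d + e = 18.
  constraint 8 holds since a + c = 5.
  constraint 9 holds since d + e = 18.
The rest check out directly.

Satisfiable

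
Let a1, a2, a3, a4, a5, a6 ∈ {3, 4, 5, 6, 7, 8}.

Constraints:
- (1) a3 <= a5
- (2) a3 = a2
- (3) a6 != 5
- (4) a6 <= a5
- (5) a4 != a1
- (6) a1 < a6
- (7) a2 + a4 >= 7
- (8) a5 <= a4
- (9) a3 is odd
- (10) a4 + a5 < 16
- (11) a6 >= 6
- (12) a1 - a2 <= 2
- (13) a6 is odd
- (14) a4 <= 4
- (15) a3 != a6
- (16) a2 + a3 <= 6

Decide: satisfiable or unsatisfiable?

Unsatisfiable

From constraints 4 and 11: a5 ≥ a6 and a6 ≥ 6, so a5 ≥ 6. From constraints 8 and 14: a5 ≤ a4 and a4 ≤ 4, so a5 ≤ 4. But 4 < 6, so no value of a5 works.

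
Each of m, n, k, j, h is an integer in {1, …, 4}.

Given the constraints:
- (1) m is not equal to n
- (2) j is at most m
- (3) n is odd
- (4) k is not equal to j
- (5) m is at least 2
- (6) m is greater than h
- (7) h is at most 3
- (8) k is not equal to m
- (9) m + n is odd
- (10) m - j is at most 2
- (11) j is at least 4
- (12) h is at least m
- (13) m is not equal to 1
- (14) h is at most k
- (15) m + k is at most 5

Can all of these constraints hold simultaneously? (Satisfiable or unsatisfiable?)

Unsatisfiable

From constraints 2 and 11: m ≥ j and j ≥ 4, so m ≥ 4. From constraints 7 and 12: m ≤ h and h ≤ 3, so m ≤ 3. But 3 < 4, so no value of m works.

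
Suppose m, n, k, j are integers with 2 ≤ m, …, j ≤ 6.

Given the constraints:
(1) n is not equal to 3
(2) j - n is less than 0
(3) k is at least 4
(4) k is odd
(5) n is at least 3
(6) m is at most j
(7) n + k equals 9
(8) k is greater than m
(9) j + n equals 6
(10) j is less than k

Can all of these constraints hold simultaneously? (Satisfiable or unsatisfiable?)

Setting (m, n, k, j) = (2, 4, 5, 2) satisfies everything: constraint 2: j - n = -2; constraint 7: n + k = 9; constraint 9: j + n = 6, and the others follow.

Satisfiable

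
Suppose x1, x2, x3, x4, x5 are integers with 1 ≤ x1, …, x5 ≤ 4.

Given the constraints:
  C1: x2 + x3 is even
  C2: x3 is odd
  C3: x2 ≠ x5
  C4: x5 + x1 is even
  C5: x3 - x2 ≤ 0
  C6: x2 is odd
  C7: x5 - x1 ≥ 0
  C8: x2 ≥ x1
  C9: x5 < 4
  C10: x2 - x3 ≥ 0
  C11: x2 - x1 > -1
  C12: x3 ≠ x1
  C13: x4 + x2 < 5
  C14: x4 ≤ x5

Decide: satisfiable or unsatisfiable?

Setting (x1, x2, x3, x4, x5) = (1, 3, 3, 1, 1) satisfies everything: constraint 5: x3 - x2 = 0; constraint 7: x5 - x1 = 0; constraint 10: x2 - x3 = 0, and the others follow.

Satisfiable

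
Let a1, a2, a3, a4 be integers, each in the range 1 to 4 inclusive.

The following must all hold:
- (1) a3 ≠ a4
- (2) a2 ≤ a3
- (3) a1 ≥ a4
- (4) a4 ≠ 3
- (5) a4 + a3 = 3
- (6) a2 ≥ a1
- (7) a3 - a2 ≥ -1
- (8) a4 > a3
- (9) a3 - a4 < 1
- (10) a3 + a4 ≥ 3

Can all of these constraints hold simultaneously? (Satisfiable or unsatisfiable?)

Unsatisfiable

Constraints 2, 3, 6, and 8 give a4 ≤ a1, a1 ≤ a2, a2 ≤ a3, a3 < a4. Chaining: a4 ≤ a1 ≤ a2 ≤ a3 < a4, which forces a4 < a4 — impossible.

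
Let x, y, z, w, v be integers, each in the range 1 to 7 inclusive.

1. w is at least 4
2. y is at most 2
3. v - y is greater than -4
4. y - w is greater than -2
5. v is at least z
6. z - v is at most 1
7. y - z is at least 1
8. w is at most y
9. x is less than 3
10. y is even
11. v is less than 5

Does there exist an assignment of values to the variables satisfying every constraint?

From constraint 1: w ≥ 4. From constraints 2 and 8: w ≤ y and y ≤ 2, so w ≤ 2. But 2 < 4, so no value of w works.

Unsatisfiable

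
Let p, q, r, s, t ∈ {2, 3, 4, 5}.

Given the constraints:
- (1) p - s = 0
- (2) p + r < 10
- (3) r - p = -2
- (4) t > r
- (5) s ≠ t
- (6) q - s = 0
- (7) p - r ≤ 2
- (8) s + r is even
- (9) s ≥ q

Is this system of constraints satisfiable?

Take p = 5, q = 5, r = 3, s = 5, t = 4. Then constraint 1: p - s = 0; constraint 2: p + r = 8, and every other listed constraint is also met.

Satisfiable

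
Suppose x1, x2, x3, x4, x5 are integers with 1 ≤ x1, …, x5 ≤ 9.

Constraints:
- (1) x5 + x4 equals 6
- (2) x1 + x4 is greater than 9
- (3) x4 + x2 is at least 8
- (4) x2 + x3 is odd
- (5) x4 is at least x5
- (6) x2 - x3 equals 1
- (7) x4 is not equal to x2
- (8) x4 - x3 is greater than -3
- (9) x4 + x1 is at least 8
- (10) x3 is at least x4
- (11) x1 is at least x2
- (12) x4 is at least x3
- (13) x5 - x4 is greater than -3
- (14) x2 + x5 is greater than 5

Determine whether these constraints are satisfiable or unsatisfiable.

The assignment x1 = 6, x2 = 5, x3 = 4, x4 = 4, x5 = 2 works:
  constraint 1 holds since x5 + x4 = 6.
  constraint 2 holds since x1 + x4 = 10.
The rest check out directly.

Satisfiable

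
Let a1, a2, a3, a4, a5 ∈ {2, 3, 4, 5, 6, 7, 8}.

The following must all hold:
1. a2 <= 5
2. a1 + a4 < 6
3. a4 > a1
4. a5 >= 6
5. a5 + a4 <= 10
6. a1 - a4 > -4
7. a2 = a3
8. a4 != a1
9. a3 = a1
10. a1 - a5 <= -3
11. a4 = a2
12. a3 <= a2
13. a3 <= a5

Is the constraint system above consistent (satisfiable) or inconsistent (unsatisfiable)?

Unsatisfiable

From constraints 7, 9, and 11, a4 = a2 = a3 = a1, so a4 = a1. But constraint 8 says a4 ≠ a1. Contradiction.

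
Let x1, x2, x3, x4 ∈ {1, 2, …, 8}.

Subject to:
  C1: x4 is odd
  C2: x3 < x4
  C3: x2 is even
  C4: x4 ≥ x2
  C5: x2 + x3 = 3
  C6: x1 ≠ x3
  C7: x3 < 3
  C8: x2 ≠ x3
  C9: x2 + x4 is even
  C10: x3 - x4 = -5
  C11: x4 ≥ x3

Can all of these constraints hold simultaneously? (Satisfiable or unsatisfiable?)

Constraint 3 makes x2 even and constraint 1 makes x4 odd, so x2 + x4 must be odd. Constraint 9 says x2 + x4 is even — contradiction.

Unsatisfiable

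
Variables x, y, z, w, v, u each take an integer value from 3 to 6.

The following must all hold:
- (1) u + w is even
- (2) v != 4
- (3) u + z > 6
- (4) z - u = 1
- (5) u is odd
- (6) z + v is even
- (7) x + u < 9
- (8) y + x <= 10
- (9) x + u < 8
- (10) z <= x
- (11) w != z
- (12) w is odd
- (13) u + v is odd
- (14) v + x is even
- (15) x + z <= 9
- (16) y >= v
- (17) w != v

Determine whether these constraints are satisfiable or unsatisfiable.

Satisfiable

One satisfying assignment is x = 4, y = 6, z = 4, w = 3, v = 6, u = 3.
For the less obvious constraints — constraint 3: u + z = 7; constraint 4: z - u = 1; constraint 7: x + u = 7 — and the others hold by inspection.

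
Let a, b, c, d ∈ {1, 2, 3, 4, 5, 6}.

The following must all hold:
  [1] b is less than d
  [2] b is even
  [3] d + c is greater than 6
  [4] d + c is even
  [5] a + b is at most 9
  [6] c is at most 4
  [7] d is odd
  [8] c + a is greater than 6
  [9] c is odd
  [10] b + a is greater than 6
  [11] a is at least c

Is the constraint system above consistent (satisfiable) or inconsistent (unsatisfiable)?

Satisfiable

The assignment a = 5, b = 2, c = 3, d = 5 works:
  constraint 3 holds since d + c = 8.
  constraint 5 holds since a + b = 7.
  constraint 8 holds since c + a = 8.
The rest check out directly.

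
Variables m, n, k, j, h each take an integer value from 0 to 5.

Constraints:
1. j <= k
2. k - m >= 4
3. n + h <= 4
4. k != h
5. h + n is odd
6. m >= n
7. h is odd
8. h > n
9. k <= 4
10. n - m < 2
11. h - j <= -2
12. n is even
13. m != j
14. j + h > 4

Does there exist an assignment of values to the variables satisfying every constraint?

Take m = 0, n = 0, k = 4, j = 4, h = 1. Then constraint 2: k - m = 4; constraint 3: n + h = 1; constraint 10: n - m = 0, and every other listed constraint is also met.

Satisfiable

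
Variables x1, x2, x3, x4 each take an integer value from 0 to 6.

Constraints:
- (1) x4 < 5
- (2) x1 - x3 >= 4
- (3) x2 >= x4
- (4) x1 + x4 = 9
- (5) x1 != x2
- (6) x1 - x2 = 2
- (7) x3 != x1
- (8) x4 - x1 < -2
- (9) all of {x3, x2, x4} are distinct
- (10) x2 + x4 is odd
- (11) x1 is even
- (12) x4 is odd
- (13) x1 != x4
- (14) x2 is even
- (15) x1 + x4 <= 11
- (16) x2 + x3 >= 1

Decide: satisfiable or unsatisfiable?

Satisfiable

Try x1 = 6, x2 = 4, x3 = 0, x4 = 3.
Check constraint 2: x1 - x3 = 6; constraint 4: x1 + x4 = 9; constraint 6: x1 - x2 = 2. The remaining constraints are straightforward to verify.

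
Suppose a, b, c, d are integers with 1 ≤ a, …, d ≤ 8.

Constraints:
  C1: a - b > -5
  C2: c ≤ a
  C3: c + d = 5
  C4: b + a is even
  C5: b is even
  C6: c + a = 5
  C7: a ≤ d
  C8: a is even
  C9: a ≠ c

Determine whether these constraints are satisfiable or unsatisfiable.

Satisfiable

The assignment a = 4, b = 8, c = 1, d = 4 works:
  constraint 1 holds since a - b = -4.
  constraint 3 holds since c + d = 5.
  constraint 6 holds since c + a = 5.
The rest check out directly.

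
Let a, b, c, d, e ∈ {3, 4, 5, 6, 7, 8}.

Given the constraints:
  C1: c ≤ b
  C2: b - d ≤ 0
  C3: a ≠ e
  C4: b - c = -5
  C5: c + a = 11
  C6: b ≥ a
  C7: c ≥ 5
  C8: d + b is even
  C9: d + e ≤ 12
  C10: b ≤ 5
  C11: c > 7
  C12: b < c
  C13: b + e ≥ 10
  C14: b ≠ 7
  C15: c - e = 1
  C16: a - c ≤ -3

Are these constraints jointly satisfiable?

From constraint 11: c ≥ 8. From constraints 1 and 10: c ≤ b and b ≤ 5, so c ≤ 5. But 5 < 8, so no value of c works.

Unsatisfiable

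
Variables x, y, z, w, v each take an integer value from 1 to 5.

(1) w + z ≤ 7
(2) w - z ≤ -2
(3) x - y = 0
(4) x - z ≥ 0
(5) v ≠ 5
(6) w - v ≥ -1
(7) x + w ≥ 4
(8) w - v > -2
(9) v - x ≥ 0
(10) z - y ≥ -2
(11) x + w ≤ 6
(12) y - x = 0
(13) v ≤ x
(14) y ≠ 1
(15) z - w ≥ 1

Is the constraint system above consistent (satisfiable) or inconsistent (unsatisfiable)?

Constraints 2, 4, 6, and 9 give z − w ≥ 2, w − v ≥ -1, v − x ≥ 0, x − z ≥ 0.
Adding all 4 inequalities: the left sides telescope to 0, and the right sides sum to 2 + (-1) + 0 + 0 = 1. So 0 ≥ 1, which is false.

Unsatisfiable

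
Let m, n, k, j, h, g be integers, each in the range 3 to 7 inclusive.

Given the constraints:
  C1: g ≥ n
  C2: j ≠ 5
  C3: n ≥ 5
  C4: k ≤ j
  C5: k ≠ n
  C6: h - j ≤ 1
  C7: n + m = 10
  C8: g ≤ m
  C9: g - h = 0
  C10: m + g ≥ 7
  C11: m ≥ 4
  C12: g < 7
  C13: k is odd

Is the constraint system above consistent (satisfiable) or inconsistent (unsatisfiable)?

Satisfiable

Setting (m, n, k, j, h, g) = (5, 5, 3, 7, 5, 5) satisfies everything: constraint 6: h - j = -2; constraint 7: n + m = 10, and the others follow.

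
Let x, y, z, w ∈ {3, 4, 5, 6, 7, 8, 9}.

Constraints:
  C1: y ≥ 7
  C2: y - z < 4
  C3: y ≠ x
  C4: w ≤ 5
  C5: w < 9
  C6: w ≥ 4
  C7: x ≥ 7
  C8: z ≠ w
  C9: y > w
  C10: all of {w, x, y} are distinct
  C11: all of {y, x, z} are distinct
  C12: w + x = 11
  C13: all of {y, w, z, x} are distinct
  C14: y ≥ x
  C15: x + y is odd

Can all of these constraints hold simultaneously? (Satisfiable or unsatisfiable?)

Satisfiable

One satisfying assignment is x = 7, y = 8, z = 6, w = 4.
For the less obvious constraints — constraint 2: y - z = 2; constraint 10: values 4, 7, 8 are distinct; constraint 12: w + x = 11 — and the others hold by inspection.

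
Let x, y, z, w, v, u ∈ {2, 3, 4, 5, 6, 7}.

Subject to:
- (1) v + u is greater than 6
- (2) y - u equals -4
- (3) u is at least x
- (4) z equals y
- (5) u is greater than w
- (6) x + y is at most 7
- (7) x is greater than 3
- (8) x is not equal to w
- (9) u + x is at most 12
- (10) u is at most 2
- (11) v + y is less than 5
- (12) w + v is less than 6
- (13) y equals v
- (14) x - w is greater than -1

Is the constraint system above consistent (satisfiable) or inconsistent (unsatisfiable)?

From constraint 7: x ≥ 4. From constraints 3 and 10: x ≤ u and u ≤ 2, so x ≤ 2. But 2 < 4, so no value of x works.

Unsatisfiable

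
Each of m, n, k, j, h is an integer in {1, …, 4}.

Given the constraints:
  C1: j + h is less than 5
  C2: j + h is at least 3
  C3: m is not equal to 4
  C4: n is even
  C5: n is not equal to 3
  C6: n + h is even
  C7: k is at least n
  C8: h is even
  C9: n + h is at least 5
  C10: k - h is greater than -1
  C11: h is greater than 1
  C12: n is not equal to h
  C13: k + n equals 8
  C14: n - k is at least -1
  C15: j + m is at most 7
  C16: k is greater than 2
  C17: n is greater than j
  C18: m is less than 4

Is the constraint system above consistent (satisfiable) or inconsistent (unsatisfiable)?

Satisfiable

Setting (m, n, k, j, h) = (2, 4, 4, 2, 2) satisfies everything: constraint 1: j + h = 4; constraint 2: j + h = 4, and the others follow.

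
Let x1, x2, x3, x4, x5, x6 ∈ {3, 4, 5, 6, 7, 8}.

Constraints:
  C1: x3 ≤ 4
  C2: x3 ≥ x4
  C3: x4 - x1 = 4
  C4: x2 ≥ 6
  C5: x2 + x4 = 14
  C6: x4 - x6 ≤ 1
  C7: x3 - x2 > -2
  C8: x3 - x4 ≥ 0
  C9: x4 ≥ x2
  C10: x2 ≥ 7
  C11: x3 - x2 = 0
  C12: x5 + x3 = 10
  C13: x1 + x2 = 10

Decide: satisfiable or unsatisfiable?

From constraints 9 and 10: x4 ≥ x2 and x2 ≥ 7, so x4 ≥ 7. From constraints 1 and 2: x4 ≤ x3 and x3 ≤ 4, so x4 ≤ 4. But 4 < 7, so no value of x4 works.

Unsatisfiable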